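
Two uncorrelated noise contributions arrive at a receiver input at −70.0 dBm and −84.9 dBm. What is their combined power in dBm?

Convert to linear, add, convert back:
P₁ = 1.00×10⁻¹⁰ W, P₂ = 3.24×10⁻¹² W
P_tot = 1.03×10⁻¹⁰ W → 10 log₁₀(P_tot / 10⁻³) = −69.9 dBm

−69.9 dBm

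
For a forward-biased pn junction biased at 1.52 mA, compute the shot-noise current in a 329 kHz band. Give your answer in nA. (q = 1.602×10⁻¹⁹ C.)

I_n = √(2qI·B)
2qI·B = 2 × 1.602×10⁻¹⁹ × 1.52×10⁻³ × 3.29×10⁵ = 1.60×10⁻¹⁶ A²
I_n = √(1.60×10⁻¹⁶) = 1.27×10⁻⁸ A = 12.7 nA

12.7 nA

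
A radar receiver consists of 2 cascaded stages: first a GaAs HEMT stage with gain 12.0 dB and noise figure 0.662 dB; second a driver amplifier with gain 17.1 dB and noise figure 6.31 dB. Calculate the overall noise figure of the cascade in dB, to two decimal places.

1.37 dB

Convert to linear (a loss of L dB is a gain of −L dB): F_i = 10^(NF_i/10), G_i = 10^(G_i,dB/10)
  Stage 1: F_1 = 10^(0.662/10) = 1.165, G_1 = 10^(12.0/10) = 15.85
  Stage 2: F_2 = 10^(6.31/10) = 4.276, G_2 = 10^(17.1/10) = 51.29
Friis cascade:
  F = 1.165 + (4.276 − 1)/15.85 = 1.371
NF = 10 log₁₀(1.371) = 1.37 dB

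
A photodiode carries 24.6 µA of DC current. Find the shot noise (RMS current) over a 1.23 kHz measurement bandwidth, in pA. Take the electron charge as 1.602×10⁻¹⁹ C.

I_n = √(2qI·B)
2qI·B = 2 × 1.602×10⁻¹⁹ × 2.46×10⁻⁵ × 1.23×10³ = 9.69×10⁻²¹ A²
I_n = √(9.69×10⁻²¹) = 9.85×10⁻¹¹ A = 98.5 pA

98.5 pA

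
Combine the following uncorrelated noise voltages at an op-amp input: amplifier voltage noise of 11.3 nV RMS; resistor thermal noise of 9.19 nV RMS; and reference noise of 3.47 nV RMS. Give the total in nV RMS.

15.0 nV

Uncorrelated sources add in power (mean-square): V_tot = √(ΣV_i²)
V_tot = √[(1.13×10⁻⁸)² + (9.19×10⁻⁹)² + (3.47×10⁻⁹)²] = 1.50×10⁻⁸ V = 15.0 nV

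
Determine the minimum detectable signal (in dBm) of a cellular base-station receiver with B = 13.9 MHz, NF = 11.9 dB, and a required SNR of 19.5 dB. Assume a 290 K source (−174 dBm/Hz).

Sensitivity = −174 + 10 log₁₀(B) + NF + SNR_min
= −174 + 71.43 + 11.9 + 19.5
= −71.17 dBm → −71.2 dBm

−71.2 dBm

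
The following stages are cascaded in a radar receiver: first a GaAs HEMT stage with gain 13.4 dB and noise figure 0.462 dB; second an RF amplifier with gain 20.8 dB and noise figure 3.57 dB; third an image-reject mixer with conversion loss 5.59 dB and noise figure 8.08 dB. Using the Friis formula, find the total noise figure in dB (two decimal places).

0.69 dB

Convert to linear (a loss of L dB is a gain of −L dB): F_i = 10^(NF_i/10), G_i = 10^(G_i,dB/10)
  Stage 1: F_1 = 10^(0.462/10) = 1.112, G_1 = 10^(13.4/10) = 21.88
  Stage 2: F_2 = 10^(3.57/10) = 2.275, G_2 = 10^(20.8/10) = 120.2
  Stage 3: F_3 = 10^(8.08/10) = 6.427, G_3 = 10^(−5.59/10) = 0.2761
Friis cascade:
  F = 1.112 + (2.275 − 1)/21.88 + (6.427 − 1)/2630 = 1.173
NF = 10 log₁₀(1.173) = 0.69 dB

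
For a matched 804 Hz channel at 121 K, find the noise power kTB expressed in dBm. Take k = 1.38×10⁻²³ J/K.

−148.7 dBm

P_n = kTB = 1.38×10⁻²³ × 121 × 8.04×10² = 1.34×10⁻¹⁸ W
In dBm: 10 log₁₀(1.34×10⁻¹⁸ / 10⁻³) = −148.7 dBm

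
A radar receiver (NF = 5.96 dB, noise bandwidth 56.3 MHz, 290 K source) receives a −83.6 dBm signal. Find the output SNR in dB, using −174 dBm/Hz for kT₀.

Noise floor: N = −174 + 10 log₁₀(B) + NF
10 log₁₀(5.63×10⁷) = 77.51 dB
N = −174 + 77.51 + 5.96 = −90.53 dBm
SNR = P_sig − N = −83.6 − (−90.53) = 6.93 dB → 6.9 dB

6.9 dB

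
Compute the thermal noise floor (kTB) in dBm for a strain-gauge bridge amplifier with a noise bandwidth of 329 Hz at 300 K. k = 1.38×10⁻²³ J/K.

P_n = kTB = 1.38×10⁻²³ × 300 × 3.29×10² = 1.36×10⁻¹⁸ W
In dBm: 10 log₁₀(1.36×10⁻¹⁸ / 10⁻³) = −148.7 dBm

−148.7 dBm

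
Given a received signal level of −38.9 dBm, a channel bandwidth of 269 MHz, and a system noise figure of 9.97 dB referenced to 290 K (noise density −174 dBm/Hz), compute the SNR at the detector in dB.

40.8 dB

Noise floor: N = −174 + 10 log₁₀(B) + NF
10 log₁₀(2.69×10⁸) = 84.3 dB
N = −174 + 84.3 + 9.97 = −79.73 dBm
SNR = P_sig − N = −38.9 − (−79.73) = 40.83 dB → 40.8 dB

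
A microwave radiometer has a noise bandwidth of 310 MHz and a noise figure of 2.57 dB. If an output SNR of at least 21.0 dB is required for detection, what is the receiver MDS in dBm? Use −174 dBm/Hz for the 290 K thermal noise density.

−65.5 dBm

Sensitivity = −174 + 10 log₁₀(B) + NF + SNR_min
= −174 + 84.91 + 2.57 + 21.0
= −65.52 dBm → −65.5 dBm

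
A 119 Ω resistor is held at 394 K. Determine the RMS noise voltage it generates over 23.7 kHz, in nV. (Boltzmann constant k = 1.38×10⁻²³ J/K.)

248 nV

V_n = √(4kTRB)
4kTRB = 4 × 1.38×10⁻²³ × 394 × 1.19×10² × 2.37×10⁴ = 6.13×10⁻¹⁴ V²
V_n = √(6.13×10⁻¹⁴) = 2.48×10⁻⁷ V = 248 nV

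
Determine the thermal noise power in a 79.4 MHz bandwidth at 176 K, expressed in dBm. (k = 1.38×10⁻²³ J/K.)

−97.1 dBm

P_n = kTB = 1.38×10⁻²³ × 176 × 7.94×10⁷ = 1.93×10⁻¹³ W
In dBm: 10 log₁₀(1.93×10⁻¹³ / 10⁻³) = −97.1 dBm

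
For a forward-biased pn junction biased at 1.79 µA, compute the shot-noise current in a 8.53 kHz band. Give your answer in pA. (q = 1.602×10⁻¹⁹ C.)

I_n = √(2qI·B)
2qI·B = 2 × 1.602×10⁻¹⁹ × 1.79×10⁻⁶ × 8.53×10³ = 4.89×10⁻²¹ A²
I_n = √(4.89×10⁻²¹) = 6.99×10⁻¹¹ A = 69.9 pA

69.9 pA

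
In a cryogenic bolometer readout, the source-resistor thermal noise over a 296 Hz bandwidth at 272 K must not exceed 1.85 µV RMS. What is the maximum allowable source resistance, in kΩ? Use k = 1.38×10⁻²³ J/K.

Johnson–Nyquist: V_n = √(4kTRB) ⇒ R = V_n² / (4kTB)
4kTB = 4 × 1.38×10⁻²³ × 272 × 2.96×10² = 4.44×10⁻¹⁸
R = (1.85×10⁻⁶)² / 4.44×10⁻¹⁸ = 7.70×10⁵ Ω = 770 kΩ

770 kΩ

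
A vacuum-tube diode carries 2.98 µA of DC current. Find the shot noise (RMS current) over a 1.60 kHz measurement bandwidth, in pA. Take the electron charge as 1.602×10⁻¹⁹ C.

39.1 pA

I_n = √(2qI·B)
2qI·B = 2 × 1.602×10⁻¹⁹ × 2.98×10⁻⁶ × 1.60×10³ = 1.53×10⁻²¹ A²
I_n = √(1.53×10⁻²¹) = 3.91×10⁻¹¹ A = 39.1 pA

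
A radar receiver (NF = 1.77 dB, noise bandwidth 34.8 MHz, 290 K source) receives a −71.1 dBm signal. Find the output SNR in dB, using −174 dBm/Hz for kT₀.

Noise floor: N = −174 + 10 log₁₀(B) + NF
10 log₁₀(3.48×10⁷) = 75.42 dB
N = −174 + 75.42 + 1.77 = −96.81 dBm
SNR = P_sig − N = −71.1 − (−96.81) = 25.71 dB → 25.7 dB

25.7 dB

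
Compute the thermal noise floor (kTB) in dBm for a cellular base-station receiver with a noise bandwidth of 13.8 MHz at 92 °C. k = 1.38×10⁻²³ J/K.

−101.6 dBm

T = 92 °C + 273.15 = 365.15 K
P_n = kTB = 1.38×10⁻²³ × 365.15 × 1.38×10⁷ = 6.95×10⁻¹⁴ W
In dBm: 10 log₁₀(6.95×10⁻¹⁴ / 10⁻³) = −101.6 dBm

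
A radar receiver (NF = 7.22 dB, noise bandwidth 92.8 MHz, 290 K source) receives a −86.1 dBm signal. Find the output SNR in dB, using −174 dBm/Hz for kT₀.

1.0 dB

Noise floor: N = −174 + 10 log₁₀(B) + NF
10 log₁₀(9.28×10⁷) = 79.68 dB
N = −174 + 79.68 + 7.22 = −87.10 dBm
SNR = P_sig − N = −86.1 − (−87.10) = 1.00 dB → 1.0 dB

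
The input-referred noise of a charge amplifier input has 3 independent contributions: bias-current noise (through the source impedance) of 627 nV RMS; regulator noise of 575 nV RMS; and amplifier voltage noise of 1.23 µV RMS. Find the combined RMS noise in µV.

Uncorrelated sources add in power (mean-square): V_tot = √(ΣV_i²)
V_tot = √[(6.27×10⁻⁷)² + (5.75×10⁻⁷)² + (1.23×10⁻⁶)²] = 1.50×10⁻⁶ V = 1.50 µV

1.50 µV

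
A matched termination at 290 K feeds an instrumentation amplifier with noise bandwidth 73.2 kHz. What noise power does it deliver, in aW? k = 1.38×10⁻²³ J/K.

P_n = kTB = 1.38×10⁻²³ × 290 × 7.32×10⁴ = 2.93×10⁻¹⁶ W = 293 aW

293 aW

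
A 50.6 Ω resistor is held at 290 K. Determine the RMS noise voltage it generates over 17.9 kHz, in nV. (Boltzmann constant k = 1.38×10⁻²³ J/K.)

V_n = √(4kTRB)
4kTRB = 4 × 1.38×10⁻²³ × 290 × 5.06×10¹ × 1.79×10⁴ = 1.45×10⁻¹⁴ V²
V_n = √(1.45×10⁻¹⁴) = 1.20×10⁻⁷ V = 120 nV

120 nV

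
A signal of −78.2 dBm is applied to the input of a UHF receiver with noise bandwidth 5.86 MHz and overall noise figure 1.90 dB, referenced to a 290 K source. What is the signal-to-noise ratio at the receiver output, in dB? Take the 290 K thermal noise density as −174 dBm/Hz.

Noise floor: N = −174 + 10 log₁₀(B) + NF
10 log₁₀(5.86×10⁶) = 67.68 dB
N = −174 + 67.68 + 1.90 = −104.42 dBm
SNR = P_sig − N = −78.2 − (−104.42) = 26.22 dB → 26.2 dB

26.2 dB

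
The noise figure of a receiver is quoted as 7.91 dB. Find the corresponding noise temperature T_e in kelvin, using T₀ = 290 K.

F = 10^(7.91/10) = 6.18016
T_e = (F − 1)·T₀ = (6.18016 − 1) × 290 = 1502 K

1502 K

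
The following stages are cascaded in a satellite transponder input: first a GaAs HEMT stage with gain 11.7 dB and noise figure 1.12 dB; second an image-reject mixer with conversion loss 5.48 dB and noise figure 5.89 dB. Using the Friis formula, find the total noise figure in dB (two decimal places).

Convert to linear (a loss of L dB is a gain of −L dB): F_i = 10^(NF_i/10), G_i = 10^(G_i,dB/10)
  Stage 1: F_1 = 10^(1.12/10) = 1.294, G_1 = 10^(11.7/10) = 14.79
  Stage 2: F_2 = 10^(5.89/10) = 3.882, G_2 = 10^(−5.48/10) = 0.2831
Friis cascade:
  F = 1.294 + (3.882 − 1)/14.79 = 1.489
NF = 10 log₁₀(1.489) = 1.73 dB

1.73 dB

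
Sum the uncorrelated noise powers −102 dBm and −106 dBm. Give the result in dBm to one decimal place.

−100.5 dBm

Convert to linear, add, convert back:
P₁ = 6.31×10⁻¹⁴ W, P₂ = 2.51×10⁻¹⁴ W
P_tot = 8.82×10⁻¹⁴ W → 10 log₁₀(P_tot / 10⁻³) = −100.5 dBm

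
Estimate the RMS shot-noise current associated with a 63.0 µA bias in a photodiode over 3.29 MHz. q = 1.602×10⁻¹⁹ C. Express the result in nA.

8.15 nA

I_n = √(2qI·B)
2qI·B = 2 × 1.602×10⁻¹⁹ × 6.30×10⁻⁵ × 3.29×10⁶ = 6.64×10⁻¹⁷ A²
I_n = √(6.64×10⁻¹⁷) = 8.15×10⁻⁹ A = 8.15 nA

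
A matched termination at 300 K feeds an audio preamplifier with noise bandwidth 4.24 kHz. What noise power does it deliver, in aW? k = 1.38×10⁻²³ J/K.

P_n = kTB = 1.38×10⁻²³ × 300 × 4.24×10³ = 1.76×10⁻¹⁷ W = 17.6 aW

17.6 aW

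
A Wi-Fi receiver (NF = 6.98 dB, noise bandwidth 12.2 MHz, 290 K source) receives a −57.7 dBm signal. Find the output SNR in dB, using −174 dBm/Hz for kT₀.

Noise floor: N = −174 + 10 log₁₀(B) + NF
10 log₁₀(1.22×10⁷) = 70.86 dB
N = −174 + 70.86 + 6.98 = −96.16 dBm
SNR = P_sig − N = −57.7 − (−96.16) = 38.46 dB → 38.5 dB

38.5 dB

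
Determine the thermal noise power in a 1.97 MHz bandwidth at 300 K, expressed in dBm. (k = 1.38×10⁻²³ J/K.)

P_n = kTB = 1.38×10⁻²³ × 300 × 1.97×10⁶ = 8.16×10⁻¹⁵ W
In dBm: 10 log₁₀(8.16×10⁻¹⁵ / 10⁻³) = −110.9 dBm

−110.9 dBm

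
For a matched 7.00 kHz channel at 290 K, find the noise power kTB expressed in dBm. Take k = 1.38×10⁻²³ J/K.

P_n = kTB = 1.38×10⁻²³ × 290 × 7.00×10³ = 2.80×10⁻¹⁷ W
In dBm: 10 log₁₀(2.80×10⁻¹⁷ / 10⁻³) = −135.5 dBm

−135.5 dBm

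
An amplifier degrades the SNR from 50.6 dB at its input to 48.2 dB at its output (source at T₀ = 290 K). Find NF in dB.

2.4 dB

NF (dB) = SNR_in(dB) − SNR_out(dB) when the source is at T₀
NF = 50.6 − 48.2 = 2.4 dB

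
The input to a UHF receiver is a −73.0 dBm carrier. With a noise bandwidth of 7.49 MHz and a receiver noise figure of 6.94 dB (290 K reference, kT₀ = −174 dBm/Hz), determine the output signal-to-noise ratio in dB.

Noise floor: N = −174 + 10 log₁₀(B) + NF
10 log₁₀(7.49×10⁶) = 68.74 dB
N = −174 + 68.74 + 6.94 = −98.32 dBm
SNR = P_sig − N = −73.0 − (−98.32) = 25.32 dB → 25.3 dB

25.3 dB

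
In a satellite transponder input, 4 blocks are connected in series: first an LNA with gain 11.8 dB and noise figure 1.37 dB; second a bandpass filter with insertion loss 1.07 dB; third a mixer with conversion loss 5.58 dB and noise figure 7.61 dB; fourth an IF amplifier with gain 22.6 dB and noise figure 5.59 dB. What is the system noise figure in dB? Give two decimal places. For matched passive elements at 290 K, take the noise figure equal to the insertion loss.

Convert to linear (a loss of L dB is a gain of −L dB): F_i = 10^(NF_i/10), G_i = 10^(G_i,dB/10)
  Stage 1: F_1 = 10^(1.37/10) = 1.371, G_1 = 10^(11.8/10) = 15.14
  Stage 2: F_2 = 10^(1.07/10) = 1.279, G_2 = 10^(−1.07/10) = 0.7816
  Stage 3: F_3 = 10^(7.61/10) = 5.768, G_3 = 10^(−5.58/10) = 0.2767
  Stage 4: F_4 = 10^(5.59/10) = 3.622, G_4 = 10^(22.6/10) = 182.0
Friis cascade:
  F = 1.371 + (1.279 − 1)/15.14 + (5.768 − 1)/11.83 + (3.622 − 1)/3.273 = 2.593
NF = 10 log₁₀(2.593) = 4.14 dB

4.14 dB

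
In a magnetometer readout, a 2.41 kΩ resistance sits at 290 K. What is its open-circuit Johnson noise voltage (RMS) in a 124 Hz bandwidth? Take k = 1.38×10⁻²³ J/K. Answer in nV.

69.2 nV

V_n = √(4kTRB)
4kTRB = 4 × 1.38×10⁻²³ × 290 × 2.41×10³ × 1.24×10² = 4.78×10⁻¹⁵ V²
V_n = √(4.78×10⁻¹⁵) = 6.92×10⁻⁸ V = 69.2 nV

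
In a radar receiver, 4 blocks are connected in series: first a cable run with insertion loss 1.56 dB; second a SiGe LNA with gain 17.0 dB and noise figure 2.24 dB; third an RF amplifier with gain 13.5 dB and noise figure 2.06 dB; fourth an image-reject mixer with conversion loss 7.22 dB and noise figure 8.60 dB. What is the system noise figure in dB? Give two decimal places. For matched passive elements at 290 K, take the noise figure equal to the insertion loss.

Convert to linear (a loss of L dB is a gain of −L dB): F_i = 10^(NF_i/10), G_i = 10^(G_i,dB/10)
  Stage 1: F_1 = 10^(1.56/10) = 1.432, G_1 = 10^(−1.56/10) = 0.6982
  Stage 2: F_2 = 10^(2.24/10) = 1.675, G_2 = 10^(17.0/10) = 50.12
  Stage 3: F_3 = 10^(2.06/10) = 1.607, G_3 = 10^(13.5/10) = 22.39
  Stage 4: F_4 = 10^(8.60/10) = 7.244, G_4 = 10^(−7.22/10) = 0.1897
Friis cascade:
  F = 1.432 + (1.675 − 1)/0.6982 + (1.607 − 1)/34.99 + (7.244 − 1)/783.4 = 2.424
NF = 10 log₁₀(2.424) = 3.85 dB

3.85 dB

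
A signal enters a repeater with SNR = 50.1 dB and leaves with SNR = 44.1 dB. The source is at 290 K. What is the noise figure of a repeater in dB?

NF (dB) = SNR_in(dB) − SNR_out(dB) when the source is at T₀
NF = 50.1 − 44.1 = 6.0 dB

6.0 dB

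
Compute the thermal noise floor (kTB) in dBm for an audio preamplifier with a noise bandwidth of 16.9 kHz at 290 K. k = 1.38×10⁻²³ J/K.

−131.7 dBm

P_n = kTB = 1.38×10⁻²³ × 290 × 1.69×10⁴ = 6.76×10⁻¹⁷ W
In dBm: 10 log₁₀(6.76×10⁻¹⁷ / 10⁻³) = −131.7 dBm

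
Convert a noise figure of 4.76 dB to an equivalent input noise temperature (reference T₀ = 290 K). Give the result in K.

578 K

F = 10^(4.76/10) = 2.99226
T_e = (F − 1)·T₀ = (2.99226 − 1) × 290 = 578 K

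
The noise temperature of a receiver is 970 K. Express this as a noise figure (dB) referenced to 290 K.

F = 1 + T_e/T₀ = 1 + 970/290 = 4.34483
NF = 10 log₁₀(4.34483) = 6.38 dB

6.38 dB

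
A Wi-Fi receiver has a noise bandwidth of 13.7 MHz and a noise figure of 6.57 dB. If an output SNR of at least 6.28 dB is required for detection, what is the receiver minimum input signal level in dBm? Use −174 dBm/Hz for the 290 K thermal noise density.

−89.8 dBm

Sensitivity = −174 + 10 log₁₀(B) + NF + SNR_min
= −174 + 71.37 + 6.57 + 6.28
= −89.78 dBm → −89.8 dBm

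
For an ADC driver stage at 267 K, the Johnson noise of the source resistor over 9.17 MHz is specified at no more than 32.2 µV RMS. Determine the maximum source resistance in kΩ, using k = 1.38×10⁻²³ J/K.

Johnson–Nyquist: V_n = √(4kTRB) ⇒ R = V_n² / (4kTB)
4kTB = 4 × 1.38×10⁻²³ × 267 × 9.17×10⁶ = 1.35×10⁻¹³
R = (3.22×10⁻⁵)² / 1.35×10⁻¹³ = 7.67×10³ Ω = 7.67 kΩ

7.67 kΩ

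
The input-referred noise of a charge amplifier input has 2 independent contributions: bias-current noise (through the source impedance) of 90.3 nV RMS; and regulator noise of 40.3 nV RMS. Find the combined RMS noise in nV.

98.9 nV

Uncorrelated sources add in power (mean-square): V_tot = √(ΣV_i²)
V_tot = √[(9.03×10⁻⁸)² + (4.03×10⁻⁸)²] = 9.89×10⁻⁸ V = 98.9 nV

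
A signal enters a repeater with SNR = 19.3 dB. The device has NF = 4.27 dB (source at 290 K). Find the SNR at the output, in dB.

15.03 dB

By definition F = SNR_in/SNR_out, so in dB: SNR_out = SNR_in − NF
SNR_out = 19.3 − 4.27 = 15.03 dB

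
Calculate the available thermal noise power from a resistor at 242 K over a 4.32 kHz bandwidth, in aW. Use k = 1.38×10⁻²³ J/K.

14.4 aW

P_n = kTB = 1.38×10⁻²³ × 242 × 4.32×10³ = 1.44×10⁻¹⁷ W = 14.4 aW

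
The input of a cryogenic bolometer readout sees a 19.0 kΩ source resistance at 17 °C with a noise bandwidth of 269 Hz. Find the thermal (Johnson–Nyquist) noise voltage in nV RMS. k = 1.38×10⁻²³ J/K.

T = 17 °C + 273.15 = 290.15 K
V_n = √(4kTRB)
4kTRB = 4 × 1.38×10⁻²³ × 290.15 × 1.90×10⁴ × 2.69×10² = 8.19×10⁻¹⁴ V²
V_n = √(8.19×10⁻¹⁴) = 2.86×10⁻⁷ V = 286 nV

286 nV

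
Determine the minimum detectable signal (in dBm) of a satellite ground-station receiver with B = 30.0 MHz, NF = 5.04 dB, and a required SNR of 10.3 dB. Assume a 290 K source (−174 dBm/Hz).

Sensitivity = −174 + 10 log₁₀(B) + NF + SNR_min
= −174 + 74.77 + 5.04 + 10.3
= −83.89 dBm → −83.9 dBm

−83.9 dBm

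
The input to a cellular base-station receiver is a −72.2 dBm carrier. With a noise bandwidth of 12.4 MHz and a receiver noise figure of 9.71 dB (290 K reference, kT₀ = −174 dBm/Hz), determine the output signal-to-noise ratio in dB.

Noise floor: N = −174 + 10 log₁₀(B) + NF
10 log₁₀(1.24×10⁷) = 70.93 dB
N = −174 + 70.93 + 9.71 = −93.36 dBm
SNR = P_sig − N = −72.2 − (−93.36) = 21.16 dB → 21.2 dB

21.2 dB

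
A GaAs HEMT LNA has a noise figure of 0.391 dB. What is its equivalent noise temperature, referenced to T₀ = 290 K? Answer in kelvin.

27.3 K

F = 10^(0.391/10) = 1.09421
T_e = (F − 1)·T₀ = (1.09421 − 1) × 290 = 27.3 K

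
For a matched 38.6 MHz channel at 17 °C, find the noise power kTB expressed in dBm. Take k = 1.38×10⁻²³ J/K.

−98.1 dBm

T = 17 °C + 273.15 = 290.15 K
P_n = kTB = 1.38×10⁻²³ × 290.15 × 3.86×10⁷ = 1.55×10⁻¹³ W
In dBm: 10 log₁₀(1.55×10⁻¹³ / 10⁻³) = −98.1 dBm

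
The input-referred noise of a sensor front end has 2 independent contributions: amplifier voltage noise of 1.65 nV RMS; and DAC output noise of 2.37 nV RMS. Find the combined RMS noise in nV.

2.89 nV

Uncorrelated sources add in power (mean-square): V_tot = √(ΣV_i²)
V_tot = √[(1.65×10⁻⁹)² + (2.37×10⁻⁹)²] = 2.89×10⁻⁹ V = 2.89 nV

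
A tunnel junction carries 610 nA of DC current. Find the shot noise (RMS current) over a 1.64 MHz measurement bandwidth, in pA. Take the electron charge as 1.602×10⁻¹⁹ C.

I_n = √(2qI·B)
2qI·B = 2 × 1.602×10⁻¹⁹ × 6.10×10⁻⁷ × 1.64×10⁶ = 3.21×10⁻¹⁹ A²
I_n = √(3.21×10⁻¹⁹) = 5.66×10⁻¹⁰ A = 566 pA

566 pA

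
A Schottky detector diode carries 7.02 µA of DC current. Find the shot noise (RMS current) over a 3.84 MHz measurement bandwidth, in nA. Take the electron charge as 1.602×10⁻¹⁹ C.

I_n = √(2qI·B)
2qI·B = 2 × 1.602×10⁻¹⁹ × 7.02×10⁻⁶ × 3.84×10⁶ = 8.64×10⁻¹⁸ A²
I_n = √(8.64×10⁻¹⁸) = 2.94×10⁻⁹ A = 2.94 nA

2.94 nA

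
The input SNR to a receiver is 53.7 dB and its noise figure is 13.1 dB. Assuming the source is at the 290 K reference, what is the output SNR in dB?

40.6 dB

By definition F = SNR_in/SNR_out, so in dB: SNR_out = SNR_in − NF
SNR_out = 53.7 − 13.1 = 40.6 dB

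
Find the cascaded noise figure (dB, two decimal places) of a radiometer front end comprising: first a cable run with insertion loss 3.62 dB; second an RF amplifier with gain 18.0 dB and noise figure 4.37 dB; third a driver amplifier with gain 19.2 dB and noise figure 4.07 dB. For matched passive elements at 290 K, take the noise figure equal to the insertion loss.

Convert to linear (a loss of L dB is a gain of −L dB): F_i = 10^(NF_i/10), G_i = 10^(G_i,dB/10)
  Stage 1: F_1 = 10^(3.62/10) = 2.301, G_1 = 10^(−3.62/10) = 0.4345
  Stage 2: F_2 = 10^(4.37/10) = 2.735, G_2 = 10^(18.0/10) = 63.10
  Stage 3: F_3 = 10^(4.07/10) = 2.553, G_3 = 10^(19.2/10) = 83.18
Friis cascade:
  F = 2.301 + (2.735 − 1)/0.4345 + (2.553 − 1)/27.42 = 6.352
NF = 10 log₁₀(6.352) = 8.03 dB

8.03 dB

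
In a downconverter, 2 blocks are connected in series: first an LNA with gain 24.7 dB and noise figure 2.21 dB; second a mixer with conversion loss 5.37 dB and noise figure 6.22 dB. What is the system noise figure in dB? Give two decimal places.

2.24 dB

Convert to linear (a loss of L dB is a gain of −L dB): F_i = 10^(NF_i/10), G_i = 10^(G_i,dB/10)
  Stage 1: F_1 = 10^(2.21/10) = 1.663, G_1 = 10^(24.7/10) = 295.1
  Stage 2: F_2 = 10^(6.22/10) = 4.188, G_2 = 10^(−5.37/10) = 0.2904
Friis cascade:
  F = 1.663 + (4.188 − 1)/295.1 = 1.674
NF = 10 log₁₀(1.674) = 2.24 dB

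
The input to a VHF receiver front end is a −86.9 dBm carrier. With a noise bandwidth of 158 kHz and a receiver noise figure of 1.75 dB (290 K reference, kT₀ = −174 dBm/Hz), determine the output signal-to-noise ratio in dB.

Noise floor: N = −174 + 10 log₁₀(B) + NF
10 log₁₀(1.58×10⁵) = 51.99 dB
N = −174 + 51.99 + 1.75 = −120.26 dBm
SNR = P_sig − N = −86.9 − (−120.26) = 33.36 dB → 33.4 dB

33.4 dB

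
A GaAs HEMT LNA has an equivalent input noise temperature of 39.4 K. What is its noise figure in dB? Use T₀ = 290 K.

0.553 dB

F = 1 + T_e/T₀ = 1 + 39.4/290 = 1.13586
NF = 10 log₁₀(1.13586) = 0.553 dB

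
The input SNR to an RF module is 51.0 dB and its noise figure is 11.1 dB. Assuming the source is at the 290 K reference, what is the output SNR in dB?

By definition F = SNR_in/SNR_out, so in dB: SNR_out = SNR_in − NF
SNR_out = 51.0 − 11.1 = 39.9 dB

39.9 dB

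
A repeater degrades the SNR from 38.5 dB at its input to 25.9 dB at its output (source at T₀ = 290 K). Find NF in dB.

12.6 dB

NF (dB) = SNR_in(dB) − SNR_out(dB) when the source is at T₀
NF = 38.5 − 25.9 = 12.6 dB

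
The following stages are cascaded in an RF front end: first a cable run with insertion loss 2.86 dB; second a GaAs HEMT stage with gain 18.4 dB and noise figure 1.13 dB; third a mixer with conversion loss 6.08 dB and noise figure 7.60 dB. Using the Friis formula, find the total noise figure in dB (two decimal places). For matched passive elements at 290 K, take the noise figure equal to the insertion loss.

4.21 dB

Convert to linear (a loss of L dB is a gain of −L dB): F_i = 10^(NF_i/10), G_i = 10^(G_i,dB/10)
  Stage 1: F_1 = 10^(2.86/10) = 1.932, G_1 = 10^(−2.86/10) = 0.5176
  Stage 2: F_2 = 10^(1.13/10) = 1.297, G_2 = 10^(18.4/10) = 69.18
  Stage 3: F_3 = 10^(7.60/10) = 5.754, G_3 = 10^(−6.08/10) = 0.2466
Friis cascade:
  F = 1.932 + (1.297 − 1)/0.5176 + (5.754 − 1)/35.81 = 2.639
NF = 10 log₁₀(2.639) = 4.21 dB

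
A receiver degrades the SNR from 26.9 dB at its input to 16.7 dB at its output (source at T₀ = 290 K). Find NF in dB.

10.2 dB

NF (dB) = SNR_in(dB) − SNR_out(dB) when the source is at T₀
NF = 26.9 − 16.7 = 10.2 dB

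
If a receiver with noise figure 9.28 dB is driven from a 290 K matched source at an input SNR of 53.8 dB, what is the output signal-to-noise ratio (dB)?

By definition F = SNR_in/SNR_out, so in dB: SNR_out = SNR_in − NF
SNR_out = 53.8 − 9.28 = 44.52 dB

44.52 dB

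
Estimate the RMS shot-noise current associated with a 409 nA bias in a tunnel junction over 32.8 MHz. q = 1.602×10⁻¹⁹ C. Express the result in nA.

I_n = √(2qI·B)
2qI·B = 2 × 1.602×10⁻¹⁹ × 4.09×10⁻⁷ × 3.28×10⁷ = 4.30×10⁻¹⁸ A²
I_n = √(4.30×10⁻¹⁸) = 2.07×10⁻⁹ A = 2.07 nA

2.07 nA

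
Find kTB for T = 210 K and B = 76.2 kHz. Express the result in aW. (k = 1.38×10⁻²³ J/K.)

P_n = kTB = 1.38×10⁻²³ × 210 × 7.62×10⁴ = 2.21×10⁻¹⁶ W = 221 aW

221 aW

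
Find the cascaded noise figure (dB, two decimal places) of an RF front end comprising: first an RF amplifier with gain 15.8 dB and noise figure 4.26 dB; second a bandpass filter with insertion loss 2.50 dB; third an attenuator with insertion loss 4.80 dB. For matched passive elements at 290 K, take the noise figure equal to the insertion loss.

4.44 dB

Convert to linear (a loss of L dB is a gain of −L dB): F_i = 10^(NF_i/10), G_i = 10^(G_i,dB/10)
  Stage 1: F_1 = 10^(4.26/10) = 2.667, G_1 = 10^(15.8/10) = 38.02
  Stage 2: F_2 = 10^(2.50/10) = 1.778, G_2 = 10^(−2.50/10) = 0.5623
  Stage 3: F_3 = 10^(4.80/10) = 3.020, G_3 = 10^(−4.80/10) = 0.3311
Friis cascade:
  F = 2.667 + (1.778 − 1)/38.02 + (3.020 − 1)/21.38 = 2.782
NF = 10 log₁₀(2.782) = 4.44 dB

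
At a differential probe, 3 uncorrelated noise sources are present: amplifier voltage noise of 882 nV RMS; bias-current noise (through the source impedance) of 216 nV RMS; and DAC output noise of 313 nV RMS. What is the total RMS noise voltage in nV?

Uncorrelated sources add in power (mean-square): V_tot = √(ΣV_i²)
V_tot = √[(8.82×10⁻⁷)² + (2.16×10⁻⁷)² + (3.13×10⁻⁷)²] = 9.60×10⁻⁷ V = 960 nV

960 nV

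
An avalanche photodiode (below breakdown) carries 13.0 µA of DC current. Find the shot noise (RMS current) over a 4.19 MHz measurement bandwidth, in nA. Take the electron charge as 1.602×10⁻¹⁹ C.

I_n = √(2qI·B)
2qI·B = 2 × 1.602×10⁻¹⁹ × 1.30×10⁻⁵ × 4.19×10⁶ = 1.75×10⁻¹⁷ A²
I_n = √(1.75×10⁻¹⁷) = 4.18×10⁻⁹ A = 4.18 nA

4.18 nA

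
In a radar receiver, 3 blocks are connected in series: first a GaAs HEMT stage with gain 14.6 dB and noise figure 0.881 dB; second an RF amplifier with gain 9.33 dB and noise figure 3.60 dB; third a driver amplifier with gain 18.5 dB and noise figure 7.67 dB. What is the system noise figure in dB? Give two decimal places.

1.10 dB

Convert to linear (a loss of L dB is a gain of −L dB): F_i = 10^(NF_i/10), G_i = 10^(G_i,dB/10)
  Stage 1: F_1 = 10^(0.881/10) = 1.225, G_1 = 10^(14.6/10) = 28.84
  Stage 2: F_2 = 10^(3.60/10) = 2.291, G_2 = 10^(9.33/10) = 8.570
  Stage 3: F_3 = 10^(7.67/10) = 5.848, G_3 = 10^(18.5/10) = 70.79
Friis cascade:
  F = 1.225 + (2.291 − 1)/28.84 + (5.848 − 1)/247.2 = 1.289
NF = 10 log₁₀(1.289) = 1.10 dB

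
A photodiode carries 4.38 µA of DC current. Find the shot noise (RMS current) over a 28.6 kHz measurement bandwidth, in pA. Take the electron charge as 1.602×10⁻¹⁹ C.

I_n = √(2qI·B)
2qI·B = 2 × 1.602×10⁻¹⁹ × 4.38×10⁻⁶ × 2.86×10⁴ = 4.01×10⁻²⁰ A²
I_n = √(4.01×10⁻²⁰) = 2.00×10⁻¹⁰ A = 200 pA

200 pA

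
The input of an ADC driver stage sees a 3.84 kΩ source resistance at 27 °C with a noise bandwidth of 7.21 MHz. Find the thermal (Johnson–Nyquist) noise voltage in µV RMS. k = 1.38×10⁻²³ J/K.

T = 27 °C + 273.15 = 300.15 K
V_n = √(4kTRB)
4kTRB = 4 × 1.38×10⁻²³ × 300.15 × 3.84×10³ × 7.21×10⁶ = 4.59×10⁻¹⁰ V²
V_n = √(4.59×10⁻¹⁰) = 2.14×10⁻⁵ V = 21.4 µV

21.4 µV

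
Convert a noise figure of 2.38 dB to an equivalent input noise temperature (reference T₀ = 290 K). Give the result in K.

F = 10^(2.38/10) = 1.72982
T_e = (F − 1)·T₀ = (1.72982 − 1) × 290 = 212 K

212 K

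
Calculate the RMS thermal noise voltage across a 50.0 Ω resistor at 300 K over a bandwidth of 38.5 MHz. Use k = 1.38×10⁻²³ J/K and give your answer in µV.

5.65 µV

V_n = √(4kTRB)
4kTRB = 4 × 1.38×10⁻²³ × 300 × 5.00×10¹ × 3.85×10⁷ = 3.19×10⁻¹¹ V²
V_n = √(3.19×10⁻¹¹) = 5.65×10⁻⁶ V = 5.65 µV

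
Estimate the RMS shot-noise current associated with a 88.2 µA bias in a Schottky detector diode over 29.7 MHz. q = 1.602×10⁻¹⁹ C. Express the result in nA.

I_n = √(2qI·B)
2qI·B = 2 × 1.602×10⁻¹⁹ × 8.82×10⁻⁵ × 2.97×10⁷ = 8.39×10⁻¹⁶ A²
I_n = √(8.39×10⁻¹⁶) = 2.90×10⁻⁸ A = 29.0 nA

29.0 nA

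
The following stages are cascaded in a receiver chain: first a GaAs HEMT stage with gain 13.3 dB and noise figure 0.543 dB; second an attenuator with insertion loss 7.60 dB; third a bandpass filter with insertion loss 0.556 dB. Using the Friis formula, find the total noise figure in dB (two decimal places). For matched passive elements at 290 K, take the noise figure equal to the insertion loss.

1.44 dB

Convert to linear (a loss of L dB is a gain of −L dB): F_i = 10^(NF_i/10), G_i = 10^(G_i,dB/10)
  Stage 1: F_1 = 10^(0.543/10) = 1.133, G_1 = 10^(13.3/10) = 21.38
  Stage 2: F_2 = 10^(7.60/10) = 5.754, G_2 = 10^(−7.60/10) = 0.1738
  Stage 3: F_3 = 10^(0.556/10) = 1.137, G_3 = 10^(−0.556/10) = 0.8798
Friis cascade:
  F = 1.133 + (5.754 − 1)/21.38 + (1.137 − 1)/3.715 = 1.392
NF = 10 log₁₀(1.392) = 1.44 dB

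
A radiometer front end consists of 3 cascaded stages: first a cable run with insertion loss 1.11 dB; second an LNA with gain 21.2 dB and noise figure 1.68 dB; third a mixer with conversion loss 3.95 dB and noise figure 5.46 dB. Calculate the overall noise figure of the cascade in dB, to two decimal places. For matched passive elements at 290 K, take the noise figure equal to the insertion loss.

2.85 dB

Convert to linear (a loss of L dB is a gain of −L dB): F_i = 10^(NF_i/10), G_i = 10^(G_i,dB/10)
  Stage 1: F_1 = 10^(1.11/10) = 1.291, G_1 = 10^(−1.11/10) = 0.7745
  Stage 2: F_2 = 10^(1.68/10) = 1.472, G_2 = 10^(21.2/10) = 131.8
  Stage 3: F_3 = 10^(5.46/10) = 3.516, G_3 = 10^(−3.95/10) = 0.4027
Friis cascade:
  F = 1.291 + (1.472 − 1)/0.7745 + (3.516 − 1)/102.1 = 1.926
NF = 10 log₁₀(1.926) = 2.85 dB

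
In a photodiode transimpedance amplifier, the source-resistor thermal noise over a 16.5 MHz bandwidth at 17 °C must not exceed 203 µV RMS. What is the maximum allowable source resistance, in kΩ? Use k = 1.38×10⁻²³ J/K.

T = 17 °C + 273.15 = 290.15 K
Johnson–Nyquist: V_n = √(4kTRB) ⇒ R = V_n² / (4kTB)
4kTB = 4 × 1.38×10⁻²³ × 290.15 × 1.65×10⁷ = 2.64×10⁻¹³
R = (2.03×10⁻⁴)² / 2.64×10⁻¹³ = 1.56×10⁵ Ω = 156 kΩ

156 kΩ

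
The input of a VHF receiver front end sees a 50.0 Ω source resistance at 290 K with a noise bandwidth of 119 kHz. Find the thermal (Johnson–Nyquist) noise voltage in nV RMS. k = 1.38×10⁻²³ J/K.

309 nV

V_n = √(4kTRB)
4kTRB = 4 × 1.38×10⁻²³ × 290 × 5.00×10¹ × 1.19×10⁵ = 9.52×10⁻¹⁴ V²
V_n = √(9.52×10⁻¹⁴) = 3.09×10⁻⁷ V = 309 nV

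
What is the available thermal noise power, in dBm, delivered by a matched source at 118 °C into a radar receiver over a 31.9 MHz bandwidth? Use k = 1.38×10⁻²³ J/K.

−97.6 dBm

T = 118 °C + 273.15 = 391.15 K
P_n = kTB = 1.38×10⁻²³ × 391.15 × 3.19×10⁷ = 1.72×10⁻¹³ W
In dBm: 10 log₁₀(1.72×10⁻¹³ / 10⁻³) = −97.6 dBm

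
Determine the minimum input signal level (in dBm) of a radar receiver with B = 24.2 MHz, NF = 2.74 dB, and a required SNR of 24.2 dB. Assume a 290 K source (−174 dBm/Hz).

Sensitivity = −174 + 10 log₁₀(B) + NF + SNR_min
= −174 + 73.84 + 2.74 + 24.2
= −73.22 dBm → −73.2 dBm

−73.2 dBm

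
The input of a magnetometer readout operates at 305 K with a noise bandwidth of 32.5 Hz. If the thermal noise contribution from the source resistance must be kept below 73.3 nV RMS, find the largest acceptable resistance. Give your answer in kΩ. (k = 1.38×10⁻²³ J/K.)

Johnson–Nyquist: V_n = √(4kTRB) ⇒ R = V_n² / (4kTB)
4kTB = 4 × 1.38×10⁻²³ × 305 × 3.25×10¹ = 5.47×10⁻¹⁹
R = (7.33×10⁻⁸)² / 5.47×10⁻¹⁹ = 9.82×10³ Ω = 9.82 kΩ

9.82 kΩ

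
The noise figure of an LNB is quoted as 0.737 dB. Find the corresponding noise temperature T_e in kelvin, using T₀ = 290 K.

F = 10^(0.737/10) = 1.18495
T_e = (F − 1)·T₀ = (1.18495 − 1) × 290 = 53.6 K

53.6 K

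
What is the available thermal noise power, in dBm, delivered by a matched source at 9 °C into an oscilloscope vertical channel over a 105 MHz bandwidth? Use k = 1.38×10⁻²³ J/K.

T = 9 °C + 273.15 = 282.15 K
P_n = kTB = 1.38×10⁻²³ × 282.15 × 1.05×10⁸ = 4.09×10⁻¹³ W
In dBm: 10 log₁₀(4.09×10⁻¹³ / 10⁻³) = −93.9 dBm

−93.9 dBm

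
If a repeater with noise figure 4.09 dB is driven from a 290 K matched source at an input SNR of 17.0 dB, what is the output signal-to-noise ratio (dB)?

12.91 dB

By definition F = SNR_in/SNR_out, so in dB: SNR_out = SNR_in − NF
SNR_out = 17.0 − 4.09 = 12.91 dB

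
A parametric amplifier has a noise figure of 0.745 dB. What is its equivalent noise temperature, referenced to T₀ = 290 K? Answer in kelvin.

54.3 K

F = 10^(0.745/10) = 1.18713
T_e = (F − 1)·T₀ = (1.18713 − 1) × 290 = 54.3 K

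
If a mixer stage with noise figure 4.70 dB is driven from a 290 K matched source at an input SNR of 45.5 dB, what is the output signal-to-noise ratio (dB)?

40.80 dB

By definition F = SNR_in/SNR_out, so in dB: SNR_out = SNR_in − NF
SNR_out = 45.5 − 4.70 = 40.80 dB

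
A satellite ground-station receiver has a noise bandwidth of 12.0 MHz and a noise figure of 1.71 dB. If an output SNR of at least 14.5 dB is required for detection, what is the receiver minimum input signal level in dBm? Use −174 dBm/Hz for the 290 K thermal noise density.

Sensitivity = −174 + 10 log₁₀(B) + NF + SNR_min
= −174 + 70.79 + 1.71 + 14.5
= −87.00 dBm → −87.0 dBm

−87.0 dBm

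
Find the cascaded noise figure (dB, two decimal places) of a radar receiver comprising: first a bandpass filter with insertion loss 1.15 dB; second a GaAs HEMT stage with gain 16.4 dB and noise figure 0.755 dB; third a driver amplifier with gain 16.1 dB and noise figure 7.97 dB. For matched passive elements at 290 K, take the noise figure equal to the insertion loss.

2.32 dB

Convert to linear (a loss of L dB is a gain of −L dB): F_i = 10^(NF_i/10), G_i = 10^(G_i,dB/10)
  Stage 1: F_1 = 10^(1.15/10) = 1.303, G_1 = 10^(−1.15/10) = 0.7674
  Stage 2: F_2 = 10^(0.755/10) = 1.190, G_2 = 10^(16.4/10) = 43.65
  Stage 3: F_3 = 10^(7.97/10) = 6.266, G_3 = 10^(16.1/10) = 40.74
Friis cascade:
  F = 1.303 + (1.190 − 1)/0.7674 + (6.266 − 1)/33.50 = 1.708
NF = 10 log₁₀(1.708) = 2.32 dB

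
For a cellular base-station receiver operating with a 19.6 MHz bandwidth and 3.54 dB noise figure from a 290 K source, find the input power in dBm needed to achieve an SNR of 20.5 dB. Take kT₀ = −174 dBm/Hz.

−77.0 dBm

Sensitivity = −174 + 10 log₁₀(B) + NF + SNR_min
= −174 + 72.92 + 3.54 + 20.5
= −77.04 dBm → −77.0 dBm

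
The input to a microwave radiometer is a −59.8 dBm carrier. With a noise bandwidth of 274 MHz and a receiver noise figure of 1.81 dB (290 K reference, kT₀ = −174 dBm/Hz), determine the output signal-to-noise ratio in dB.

28.0 dB

Noise floor: N = −174 + 10 log₁₀(B) + NF
10 log₁₀(2.74×10⁸) = 84.38 dB
N = −174 + 84.38 + 1.81 = −87.81 dBm
SNR = P_sig − N = −59.8 − (−87.81) = 28.01 dB → 28.0 dB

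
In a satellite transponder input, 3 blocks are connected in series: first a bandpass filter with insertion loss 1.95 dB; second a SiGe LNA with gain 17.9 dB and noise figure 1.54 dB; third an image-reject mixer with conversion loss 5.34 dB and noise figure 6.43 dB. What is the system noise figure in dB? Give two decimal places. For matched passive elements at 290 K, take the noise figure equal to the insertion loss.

Convert to linear (a loss of L dB is a gain of −L dB): F_i = 10^(NF_i/10), G_i = 10^(G_i,dB/10)
  Stage 1: F_1 = 10^(1.95/10) = 1.567, G_1 = 10^(−1.95/10) = 0.6383
  Stage 2: F_2 = 10^(1.54/10) = 1.426, G_2 = 10^(17.9/10) = 61.66
  Stage 3: F_3 = 10^(6.43/10) = 4.395, G_3 = 10^(−5.34/10) = 0.2924
Friis cascade:
  F = 1.567 + (1.426 − 1)/0.6383 + (4.395 − 1)/39.36 = 2.320
NF = 10 log₁₀(2.320) = 3.65 dB

3.65 dB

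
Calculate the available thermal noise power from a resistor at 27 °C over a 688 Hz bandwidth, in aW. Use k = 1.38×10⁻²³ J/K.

2.85 aW

T = 27 °C + 273.15 = 300.15 K
P_n = kTB = 1.38×10⁻²³ × 300.15 × 6.88×10² = 2.85×10⁻¹⁸ W = 2.85 aW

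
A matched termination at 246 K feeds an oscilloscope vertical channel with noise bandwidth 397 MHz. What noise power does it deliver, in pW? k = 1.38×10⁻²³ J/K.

P_n = kTB = 1.38×10⁻²³ × 246 × 3.97×10⁸ = 1.35×10⁻¹² W = 1.35 pW

1.35 pW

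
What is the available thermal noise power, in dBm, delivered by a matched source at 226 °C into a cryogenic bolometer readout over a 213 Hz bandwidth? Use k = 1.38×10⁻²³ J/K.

T = 226 °C + 273.15 = 499.15 K
P_n = kTB = 1.38×10⁻²³ × 499.15 × 2.13×10² = 1.47×10⁻¹⁸ W
In dBm: 10 log₁₀(1.47×10⁻¹⁸ / 10⁻³) = −148.3 dBm

−148.3 dBm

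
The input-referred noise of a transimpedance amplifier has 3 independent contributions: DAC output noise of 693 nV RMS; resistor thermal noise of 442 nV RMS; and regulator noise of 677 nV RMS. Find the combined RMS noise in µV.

1.06 µV

Uncorrelated sources add in power (mean-square): V_tot = √(ΣV_i²)
V_tot = √[(6.93×10⁻⁷)² + (4.42×10⁻⁷)² + (6.77×10⁻⁷)²] = 1.06×10⁻⁶ V = 1.06 µV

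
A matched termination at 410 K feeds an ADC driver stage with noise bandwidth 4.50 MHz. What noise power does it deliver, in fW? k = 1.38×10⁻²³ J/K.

25.5 fW

P_n = kTB = 1.38×10⁻²³ × 410 × 4.50×10⁶ = 2.55×10⁻¹⁴ W = 25.5 fW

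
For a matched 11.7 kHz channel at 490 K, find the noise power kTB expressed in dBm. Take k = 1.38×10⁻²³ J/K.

−131.0 dBm

P_n = kTB = 1.38×10⁻²³ × 490 × 1.17×10⁴ = 7.91×10⁻¹⁷ W
In dBm: 10 log₁₀(7.91×10⁻¹⁷ / 10⁻³) = −131.0 dBm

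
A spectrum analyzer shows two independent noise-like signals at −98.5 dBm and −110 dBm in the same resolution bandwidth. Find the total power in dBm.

−98.2 dBm

Convert to linear, add, convert back:
P₁ = 1.41×10⁻¹³ W, P₂ = 1.00×10⁻¹⁴ W
P_tot = 1.51×10⁻¹³ W → 10 log₁₀(P_tot / 10⁻³) = −98.2 dBm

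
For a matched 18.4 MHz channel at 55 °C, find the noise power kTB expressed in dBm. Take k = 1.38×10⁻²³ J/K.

−100.8 dBm

T = 55 °C + 273.15 = 328.15 K
P_n = kTB = 1.38×10⁻²³ × 328.15 × 1.84×10⁷ = 8.33×10⁻¹⁴ W
In dBm: 10 log₁₀(8.33×10⁻¹⁴ / 10⁻³) = −100.8 dBm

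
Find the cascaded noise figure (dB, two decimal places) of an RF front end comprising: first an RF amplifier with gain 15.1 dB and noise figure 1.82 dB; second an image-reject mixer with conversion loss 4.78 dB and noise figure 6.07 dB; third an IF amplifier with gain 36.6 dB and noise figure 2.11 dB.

2.23 dB

Convert to linear (a loss of L dB is a gain of −L dB): F_i = 10^(NF_i/10), G_i = 10^(G_i,dB/10)
  Stage 1: F_1 = 10^(1.82/10) = 1.521, G_1 = 10^(15.1/10) = 32.36
  Stage 2: F_2 = 10^(6.07/10) = 4.046, G_2 = 10^(−4.78/10) = 0.3327
  Stage 3: F_3 = 10^(2.11/10) = 1.626, G_3 = 10^(36.6/10) = 4571
Friis cascade:
  F = 1.521 + (4.046 − 1)/32.36 + (1.626 − 1)/10.76 = 1.673
NF = 10 log₁₀(1.673) = 2.23 dB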